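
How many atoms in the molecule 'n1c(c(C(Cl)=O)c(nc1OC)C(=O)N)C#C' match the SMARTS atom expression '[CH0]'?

3

Check the 16 heavy atoms by environment: 2× n (aromatic, H0) → no; 4× c (aromatic, H0) → no; 3× O (H0) → no; 1× C (H3) → no; 3× C (H0) → match; 1× N (H2) → no; 1× Cl (H0) → no; 1× C (H1) → no.
That gives 3 matching atoms.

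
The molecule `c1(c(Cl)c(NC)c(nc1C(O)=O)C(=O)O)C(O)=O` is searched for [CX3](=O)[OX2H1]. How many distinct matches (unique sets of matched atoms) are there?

3

[CX3](=O)[OX2H1] is the SMARTS for a carboxylic acid: an sp2 carbon double-bonded to O and single-bonded to an -OH oxygen.
The molecule carries 3 separate instances of a carboxylic acid group (-C(=O)OH) meeting every constraint; each maps to a distinct set of atoms, giving 3 matches.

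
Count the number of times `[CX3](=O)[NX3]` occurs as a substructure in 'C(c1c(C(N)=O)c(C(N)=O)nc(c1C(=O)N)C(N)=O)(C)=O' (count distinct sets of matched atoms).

[CX3](=O)[NX3] is the SMARTS for an amide: a carbonyl carbon bonded to a trivalent nitrogen.
The molecule carries 4 separate instances of a primary amide (-C(=O)NH2) meeting every constraint; each maps to a distinct set of atoms, giving 4 matches.

4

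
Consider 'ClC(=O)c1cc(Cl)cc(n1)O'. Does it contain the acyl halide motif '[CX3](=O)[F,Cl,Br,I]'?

The pattern [CX3](=O)[F,Cl,Br,I] describes a carbonyl carbon bonded to a halogen — an acyl halide.
The molecule carries an acyl chloride (-C(=O)Cl), whose atoms satisfy every constraint of the query, so the pattern matches.

Yes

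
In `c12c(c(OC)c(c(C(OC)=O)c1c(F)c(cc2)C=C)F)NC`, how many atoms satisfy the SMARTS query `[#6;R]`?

10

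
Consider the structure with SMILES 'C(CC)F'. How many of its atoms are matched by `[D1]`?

2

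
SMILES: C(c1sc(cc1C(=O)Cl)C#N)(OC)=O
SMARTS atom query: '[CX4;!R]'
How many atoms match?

1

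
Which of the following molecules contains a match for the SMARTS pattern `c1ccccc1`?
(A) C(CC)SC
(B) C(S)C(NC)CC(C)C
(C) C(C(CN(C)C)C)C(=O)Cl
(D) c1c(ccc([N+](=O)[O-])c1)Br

c1ccccc1 describes six aromatic carbons in a ring (a benzene ring).
(A) has a methyl group (-CH3) but no six-membered all-carbon aromatic ring is present.
(B) has a methyl group (-CH3) but no six-membered all-carbon aromatic ring is present.
(C) has a methyl group (-CH3) but no six-membered all-carbon aromatic ring is present.
(D) contains the required atom environment, so the pattern matches.
So the answer is (D).

D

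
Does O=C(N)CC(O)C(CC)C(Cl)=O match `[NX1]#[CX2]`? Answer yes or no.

No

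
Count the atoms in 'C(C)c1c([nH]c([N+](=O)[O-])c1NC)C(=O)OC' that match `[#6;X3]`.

5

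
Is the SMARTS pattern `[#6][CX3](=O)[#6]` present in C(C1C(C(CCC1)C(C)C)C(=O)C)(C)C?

Yes

The pattern [#6][CX3](=O)[#6] describes a carbonyl carbon (no H) flanked by two carbons — a ketone.
The molecule carries an acetyl/ketone group (-C(=O)CH3), whose atoms satisfy every constraint of the query, so the pattern matches.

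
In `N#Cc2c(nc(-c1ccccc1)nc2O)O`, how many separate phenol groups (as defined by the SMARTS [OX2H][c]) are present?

[OX2H][c] is the SMARTS for a phenol: a hydroxyl oxygen attached to an aromatic carbon.
The molecule carries 2 separate instances of a hydroxyl group (-OH) meeting every constraint; each maps to a distinct set of atoms, giving 2 matches.

2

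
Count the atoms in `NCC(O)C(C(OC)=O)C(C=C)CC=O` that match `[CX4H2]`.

2

Check the 15 heavy atoms by environment: 2× C (H2, X4) → match; 3× C (H1, X4) → no; 1× C (H0, X3) → no; 2× O (H0, X1) → no; 1× O (H0, X2) → no; 1× C (H3, X4) → no; 1× N (H2, X3) → no; 2× C (H1, X3) → no; 1× O (H1, X2) → no; 1× C (H2, X3) → no.
That gives 2 matching atoms.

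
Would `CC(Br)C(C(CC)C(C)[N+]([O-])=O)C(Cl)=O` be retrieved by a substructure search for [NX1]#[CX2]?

No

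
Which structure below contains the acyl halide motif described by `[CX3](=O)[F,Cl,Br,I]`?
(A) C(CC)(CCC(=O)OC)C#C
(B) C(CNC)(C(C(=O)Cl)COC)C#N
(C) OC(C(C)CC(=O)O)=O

[CX3](=O)[F,Cl,Br,I] describes a carbonyl carbon bonded to a halogen (an acyl halide).
(A) has a methyl-ester group (-C(=O)OCH3) but the carbonyl is bonded to -O-C, not to a halogen.
(B) contains an acyl chloride (-C(=O)Cl), which satisfies every atom and bond constraint.
(C) has a carboxylic acid group (-C(=O)OH) but the carbonyl is bonded to -OH, not to a halogen.
So the answer is (B).

B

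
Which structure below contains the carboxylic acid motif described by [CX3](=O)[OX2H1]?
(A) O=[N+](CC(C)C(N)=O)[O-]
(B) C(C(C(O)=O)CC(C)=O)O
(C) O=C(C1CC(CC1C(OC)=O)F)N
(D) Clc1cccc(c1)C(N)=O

B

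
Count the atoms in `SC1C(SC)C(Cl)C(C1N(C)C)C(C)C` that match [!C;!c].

Check the 15 heavy atoms by environment: 11× C → no; 1× N → match; 1× Cl → match; 2× S → match.
Summing the matching environments: 1 + 1 + 2 = 4 matching atoms.

4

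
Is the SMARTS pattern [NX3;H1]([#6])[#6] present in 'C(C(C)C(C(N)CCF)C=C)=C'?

The pattern [NX3;H1]([#6])[#6] describes a trivalent nitrogen with one H, bonded to two carbons — a secondary amine.
The closest candidate here is a primary amino group (-NH2), but the nitrogen has H2 and only one carbon neighbour. No other fragment satisfies the full query, so there is no match.

No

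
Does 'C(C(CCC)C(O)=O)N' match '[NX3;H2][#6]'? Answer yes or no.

The pattern [NX3;H2][#6] describes a trivalent nitrogen with two H attached to carbon — a primary amine.
The molecule carries a primary amino group (-NH2), whose atoms satisfy every constraint of the query, so the pattern matches.

Yes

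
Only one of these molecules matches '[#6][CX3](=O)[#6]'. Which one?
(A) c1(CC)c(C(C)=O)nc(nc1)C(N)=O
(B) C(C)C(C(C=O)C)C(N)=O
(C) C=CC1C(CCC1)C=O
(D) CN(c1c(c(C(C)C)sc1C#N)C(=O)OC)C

[#6][CX3](=O)[#6] describes a carbonyl carbon (no H) flanked by two carbons (a ketone).
(A) contains an acetyl/ketone group (-C(=O)CH3), which satisfies every atom and bond constraint.
(B) has a primary amide (-C(=O)NH2) but one neighbour of the carbonyl carbon is N, not C.
(C) has an aldehyde (-CHO) but the carbonyl carbon has H1, so it is not flanked by two carbons.
(D) has a methyl-ester group (-C(=O)OCH3) but one neighbour of the carbonyl carbon is O, not C.
So the answer is (A).

A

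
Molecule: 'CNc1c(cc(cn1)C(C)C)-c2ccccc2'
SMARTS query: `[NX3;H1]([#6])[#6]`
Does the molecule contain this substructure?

The pattern [NX3;H1]([#6])[#6] describes a trivalent nitrogen with one H, bonded to two carbons — a secondary amine.
The molecule carries an N-methylamino group (-NHCH3), whose atoms satisfy every constraint of the query, so the pattern matches.

Yes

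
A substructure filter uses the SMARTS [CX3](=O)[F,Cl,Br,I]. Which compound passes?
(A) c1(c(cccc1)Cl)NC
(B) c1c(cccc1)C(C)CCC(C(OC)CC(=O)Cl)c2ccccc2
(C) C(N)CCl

B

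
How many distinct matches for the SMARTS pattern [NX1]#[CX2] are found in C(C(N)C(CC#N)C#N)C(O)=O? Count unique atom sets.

[NX1]#[CX2] is the SMARTS for a nitrile: a nitrogen triple-bonded to a two-connected carbon.
The molecule carries 2 separate instances of a nitrile (-C#N) meeting every constraint; each maps to a distinct set of atoms, giving 2 matches.

2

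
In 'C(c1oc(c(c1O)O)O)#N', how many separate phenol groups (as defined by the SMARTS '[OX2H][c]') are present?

[OX2H][c] is the SMARTS for a phenol: a hydroxyl oxygen attached to an aromatic carbon.
The molecule carries 3 separate instances of a hydroxyl group (-OH) meeting every constraint; each maps to a distinct set of atoms, giving 3 matches.

3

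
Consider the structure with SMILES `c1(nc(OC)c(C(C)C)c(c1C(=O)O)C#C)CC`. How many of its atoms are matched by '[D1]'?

7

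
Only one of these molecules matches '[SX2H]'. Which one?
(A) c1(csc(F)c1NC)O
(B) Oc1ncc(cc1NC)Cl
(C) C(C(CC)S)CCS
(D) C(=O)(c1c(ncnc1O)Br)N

C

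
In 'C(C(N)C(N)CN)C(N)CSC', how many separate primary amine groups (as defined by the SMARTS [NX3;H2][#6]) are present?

4

[NX3;H2][#6] is the SMARTS for a primary amine: a trivalent nitrogen with two H attached to carbon.
The molecule carries 4 separate instances of a primary amino group (-NH2) meeting every constraint; each maps to a distinct set of atoms, giving 4 matches.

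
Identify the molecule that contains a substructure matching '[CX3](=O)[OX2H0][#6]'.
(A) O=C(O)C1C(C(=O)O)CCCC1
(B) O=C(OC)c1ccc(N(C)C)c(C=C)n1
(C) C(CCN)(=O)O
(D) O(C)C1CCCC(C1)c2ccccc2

B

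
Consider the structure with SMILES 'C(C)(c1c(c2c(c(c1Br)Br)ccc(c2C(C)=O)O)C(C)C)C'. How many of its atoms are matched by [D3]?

11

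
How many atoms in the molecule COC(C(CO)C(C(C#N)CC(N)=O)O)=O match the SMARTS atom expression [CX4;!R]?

6

Check the 16 heavy atoms by environment: 6× C (X4, acyclic) → match; 1× C (X2, acyclic) → no; 1× N (X1, acyclic) → no; 3× O (X2, acyclic) → no; 2× C (X3, acyclic) → no; 2× O (X1, acyclic) → no; 1× N (X3, acyclic) → no.
That gives 6 matching atoms.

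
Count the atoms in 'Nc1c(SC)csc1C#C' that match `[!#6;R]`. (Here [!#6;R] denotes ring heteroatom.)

1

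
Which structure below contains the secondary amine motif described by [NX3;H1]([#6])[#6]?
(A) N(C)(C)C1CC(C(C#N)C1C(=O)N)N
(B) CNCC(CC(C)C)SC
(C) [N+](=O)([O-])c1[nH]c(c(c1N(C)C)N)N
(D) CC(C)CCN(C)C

[NX3;H1]([#6])[#6] describes a trivalent nitrogen with one H, bonded to two carbons (a secondary amine).
(A) has a primary amide (-C(=O)NH2) but the -C(=O)NH2 nitrogen has H2, not H1.
(B) contains an N-methylamino group (-NHCH3), which satisfies every atom and bond constraint.
(C) has a dimethylamino group (-N(CH3)2) but the nitrogen has H0, not H1.
(D) has a dimethylamino group (-N(CH3)2) but the nitrogen has H0, not H1.
So the answer is (B).

B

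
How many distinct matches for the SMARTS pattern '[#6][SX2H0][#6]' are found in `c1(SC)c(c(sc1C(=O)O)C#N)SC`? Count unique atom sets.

2

[#6][SX2H0][#6] is the SMARTS for a thioether: an aliphatic sulfur bridging two carbons with no H on the sulfur.
The molecule carries 2 separate instances of a methylthio ether (-SCH3) meeting every constraint; each maps to a distinct set of atoms, giving 2 matches.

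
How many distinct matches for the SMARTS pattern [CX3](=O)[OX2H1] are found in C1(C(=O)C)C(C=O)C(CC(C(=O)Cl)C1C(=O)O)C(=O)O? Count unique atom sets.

2

[CX3](=O)[OX2H1] is the SMARTS for a carboxylic acid: an sp2 carbon double-bonded to O and single-bonded to an -OH oxygen.
The molecule carries 2 separate instances of a carboxylic acid group (-C(=O)OH) meeting every constraint; each maps to a distinct set of atoms, giving 2 matches.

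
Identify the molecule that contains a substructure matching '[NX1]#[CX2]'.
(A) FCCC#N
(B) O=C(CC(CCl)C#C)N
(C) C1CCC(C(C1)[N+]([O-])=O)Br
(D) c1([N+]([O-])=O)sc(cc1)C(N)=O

A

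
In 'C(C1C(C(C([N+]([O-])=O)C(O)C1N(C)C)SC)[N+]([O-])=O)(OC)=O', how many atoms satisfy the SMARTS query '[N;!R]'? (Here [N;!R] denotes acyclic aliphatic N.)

3

Check the 22 heavy atoms by environment: 6× C (in 6-ring) → no; 5× O (acyclic) → no; 1× N (acyclic) → match; 5× C (acyclic) → no; 1× S (acyclic) → no; 2× N (charge +1, acyclic) → match; 2× O (charge -1, acyclic) → no.
Summing the matching environments: 1 + 2 = 3 matching atoms.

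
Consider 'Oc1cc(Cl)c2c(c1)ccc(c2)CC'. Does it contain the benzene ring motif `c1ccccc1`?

The pattern c1ccccc1 describes six aromatic carbons in a ring — a benzene ring.
The required atom environment is present in the molecule, so the pattern matches.

Yes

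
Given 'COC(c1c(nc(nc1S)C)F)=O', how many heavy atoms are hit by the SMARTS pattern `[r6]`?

The query [r6] means: r6 matches atoms in a six-membered ring.
Check the 13 heavy atoms by environment: 2× n (aromatic, in 6-ring) → match; 4× c (aromatic, in 6-ring) → match; 1× F (acyclic) → no; 1× S (acyclic) → no; 3× C (acyclic) → no; 2× O (acyclic) → no.
Summing the matching environments: 2 + 4 = 6 matching atoms.

6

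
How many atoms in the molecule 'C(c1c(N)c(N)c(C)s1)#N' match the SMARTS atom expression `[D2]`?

2

The query [D2] means: atom with exactly two heavy-atom neighbours.
Check the 10 heavy atoms by environment: 1× s (aromatic, D2) → match; 4× c (aromatic, D3) → no; 3× N (D1) → no; 1× C (D1) → no; 1× C (D2) → match.
Summing the matching environments: 1 + 1 = 2 matching atoms.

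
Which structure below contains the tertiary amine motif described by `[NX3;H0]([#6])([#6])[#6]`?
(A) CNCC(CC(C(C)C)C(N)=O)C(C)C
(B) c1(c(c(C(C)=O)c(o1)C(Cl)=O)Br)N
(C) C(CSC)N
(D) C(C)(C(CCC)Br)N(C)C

[NX3;H0]([#6])([#6])[#6] describes a trivalent nitrogen with no H, bonded to three carbons (a tertiary amine).
(A) has a primary amide (-C(=O)NH2) but the amide nitrogen has H2 and only one carbon neighbour.
(B) has a primary amino group (-NH2) but the nitrogen has H2, not H0 with three carbons.
(C) has a primary amino group (-NH2) but the nitrogen has H2, not H0 with three carbons.
(D) contains a dimethylamino group (-N(CH3)2), which satisfies every atom and bond constraint.
So the answer is (D).

D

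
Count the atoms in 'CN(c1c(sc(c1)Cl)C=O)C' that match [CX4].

2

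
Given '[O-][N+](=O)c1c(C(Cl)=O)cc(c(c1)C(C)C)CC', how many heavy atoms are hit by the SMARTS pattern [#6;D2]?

3

The query [#6;D2] means: any carbon bonded to exactly two heavy atoms.
Check the 17 heavy atoms by environment: 4× c (aromatic, D3) → no; 2× c (aromatic, D2) → match; 1× N (charge +1, D3) → no; 1× O (charge -1, D1) → no; 2× O (D1) → no; 1× C (D2) → match; 3× C (D1) → no; 2× C (D3) → no; 1× Cl (D1) → no.
Summing the matching environments: 2 + 1 = 3 matching atoms.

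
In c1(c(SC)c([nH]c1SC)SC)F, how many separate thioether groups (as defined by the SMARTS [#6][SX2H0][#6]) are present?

[#6][SX2H0][#6] is the SMARTS for a thioether: an aliphatic sulfur bridging two carbons with no H on the sulfur.
The molecule carries 3 separate instances of a methylthio ether (-SCH3) meeting every constraint; each maps to a distinct set of atoms, giving 3 matches.

3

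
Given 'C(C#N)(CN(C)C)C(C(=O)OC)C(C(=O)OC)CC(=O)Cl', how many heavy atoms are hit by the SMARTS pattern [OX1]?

3

Check the 21 heavy atoms by environment: 9× C (X4) → no; 1× C (X2) → no; 1× N (X1) → no; 3× C (X3) → no; 3× O (X1) → match; 2× O (X2) → no; 1× N (X3) → no; 1× Cl (X1) → no.
That gives 3 matching atoms.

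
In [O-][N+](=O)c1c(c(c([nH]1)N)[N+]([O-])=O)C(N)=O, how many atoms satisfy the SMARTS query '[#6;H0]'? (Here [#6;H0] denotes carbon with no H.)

The query [#6;H0] means: any carbon with no attached hydrogen.
Check the 15 heavy atoms by environment: 1× n (aromatic, H1) → no; 4× c (aromatic, H0) → match; 1× C (H0) → match; 3× O (H0) → no; 2× N (H2) → no; 2× N (charge +1, H0) → no; 2× O (charge -1, H0) → no.
Summing the matching environments: 4 + 1 = 5 matching atoms.

5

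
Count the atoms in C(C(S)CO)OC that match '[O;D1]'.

1

The query [O;D1] means: aliphatic oxygen bonded to exactly one heavy atom.
Check the 7 heavy atoms by environment: 2× C (D2) → no; 1× C (D3) → no; 1× O (D1) → match; 1× S (D1) → no; 1× O (D2) → no; 1× C (D1) → no.
That gives 1 matching atom.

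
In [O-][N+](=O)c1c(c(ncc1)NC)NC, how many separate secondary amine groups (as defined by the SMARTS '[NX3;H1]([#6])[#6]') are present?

2

[NX3;H1]([#6])[#6] is the SMARTS for a secondary amine: a trivalent nitrogen with one H, bonded to two carbons.
The molecule carries 2 separate instances of an N-methylamino group (-NHCH3) meeting every constraint; each maps to a distinct set of atoms, giving 2 matches.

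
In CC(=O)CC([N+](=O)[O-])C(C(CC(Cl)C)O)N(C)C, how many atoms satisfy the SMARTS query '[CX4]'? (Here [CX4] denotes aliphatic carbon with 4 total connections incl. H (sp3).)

10

The query [CX4] means: C with X4: aliphatic carbon with exactly 4 total connections (bonds + H).
Check the 18 heavy atoms by environment: 10× C (X4) → match; 1× Cl (X1) → no; 1× N (charge +1, X3) → no; 1× O (charge -1, X1) → no; 2× O (X1) → no; 1× N (X3) → no; 1× C (X3) → no; 1× O (X2) → no.
That gives 10 matching atoms.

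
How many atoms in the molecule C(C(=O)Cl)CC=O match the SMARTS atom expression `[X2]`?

The query [X2] means: any atom with exactly two total connections (bonds + H).
Check the 7 heavy atoms by environment: 2× C (X4) → no; 2× C (X3) → no; 2× O (X1) → no; 1× Cl (X1) → no.
No environment satisfies the query, so 0 matching atoms.

0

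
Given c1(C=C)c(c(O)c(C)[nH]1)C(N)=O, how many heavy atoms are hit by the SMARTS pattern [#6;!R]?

4

Check the 12 heavy atoms by environment: 1× n (aromatic, in 5-ring) → no; 4× c (aromatic, in 5-ring) → no; 4× C (acyclic) → match; 2× O (acyclic) → no; 1× N (acyclic) → no.
That gives 4 matching atoms.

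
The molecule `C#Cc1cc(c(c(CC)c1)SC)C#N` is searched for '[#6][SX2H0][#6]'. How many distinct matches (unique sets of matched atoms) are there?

1

[#6][SX2H0][#6] is the SMARTS for a thioether: an aliphatic sulfur bridging two carbons with no H on the sulfur.
Exactly one fragment in the molecule meets all constraints, giving 1 match.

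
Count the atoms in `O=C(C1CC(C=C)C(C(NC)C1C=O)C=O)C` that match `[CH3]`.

The query [CH3] means: aliphatic carbon with exactly three hydrogens.
Check the 17 heavy atoms by environment: 8× C (H1) → no; 2× C (H2) → no; 1× N (H1) → no; 2× C (H3) → match; 1× C (H0) → no; 3× O (H0) → no.
That gives 2 matching atoms.

2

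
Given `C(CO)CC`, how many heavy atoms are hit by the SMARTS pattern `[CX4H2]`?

3

Check the 5 heavy atoms by environment: 3× C (H2, X4) → match; 1× C (H3, X4) → no; 1× O (H1, X2) → no.
That gives 3 matching atoms.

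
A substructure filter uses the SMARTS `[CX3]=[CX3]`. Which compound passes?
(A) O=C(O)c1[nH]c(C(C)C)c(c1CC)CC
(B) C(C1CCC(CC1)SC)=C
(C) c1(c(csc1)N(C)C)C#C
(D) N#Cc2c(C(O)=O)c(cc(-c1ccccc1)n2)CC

[CX3]=[CX3] describes a non-aromatic C=C double bond between two sp2 carbons (an alkene).
(A) has an ethyl group (-CH2CH3) but its C-C bond is a single bond between CX4 carbons, not CX3=CX3.
(B) contains a vinyl group (-CH=CH2), which satisfies every atom and bond constraint.
(C) has an ethynyl group (-C#CH) but the C-C bond is a triple bond, not a double bond.
(D) has an ethyl group (-CH2CH3) but its C-C bond is a single bond between CX4 carbons, not CX3=CX3.
So the answer is (B).

B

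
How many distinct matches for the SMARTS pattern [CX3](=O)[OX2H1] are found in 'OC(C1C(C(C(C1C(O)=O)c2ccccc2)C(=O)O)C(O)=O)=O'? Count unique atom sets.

[CX3](=O)[OX2H1] is the SMARTS for a carboxylic acid: an sp2 carbon double-bonded to O and single-bonded to an -OH oxygen.
The molecule carries 4 separate instances of a carboxylic acid group (-C(=O)OH) meeting every constraint; each maps to a distinct set of atoms, giving 4 matches.

4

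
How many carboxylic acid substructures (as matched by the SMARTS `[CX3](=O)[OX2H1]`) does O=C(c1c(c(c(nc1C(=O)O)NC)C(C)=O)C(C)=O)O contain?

[CX3](=O)[OX2H1] is the SMARTS for a carboxylic acid: an sp2 carbon double-bonded to O and single-bonded to an -OH oxygen.
The molecule carries 2 separate instances of a carboxylic acid group (-C(=O)OH) meeting every constraint; each maps to a distinct set of atoms, giving 2 matches.

2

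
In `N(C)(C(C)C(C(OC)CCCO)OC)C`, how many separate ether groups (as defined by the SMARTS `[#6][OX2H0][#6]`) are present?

2

[#6][OX2H0][#6] is the SMARTS for an ether: an aliphatic oxygen bridging two carbons with no H on the oxygen.
The molecule carries 2 separate instances of a methoxy ether (-OCH3) meeting every constraint; each maps to a distinct set of atoms, giving 2 matches.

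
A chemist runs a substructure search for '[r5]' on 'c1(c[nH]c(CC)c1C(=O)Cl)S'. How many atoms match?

5

The query [r5] means: r5 matches atoms in a five-membered ring.
Check the 11 heavy atoms by environment: 1× n (aromatic, in 5-ring) → match; 4× c (aromatic, in 5-ring) → match; 1× S (acyclic) → no; 3× C (acyclic) → no; 1× O (acyclic) → no; 1× Cl (acyclic) → no.
Summing the matching environments: 1 + 4 = 5 matching atoms.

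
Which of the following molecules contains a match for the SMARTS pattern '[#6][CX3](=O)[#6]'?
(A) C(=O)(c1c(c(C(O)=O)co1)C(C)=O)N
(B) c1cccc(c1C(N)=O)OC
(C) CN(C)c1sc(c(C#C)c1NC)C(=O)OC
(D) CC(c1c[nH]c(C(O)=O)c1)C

A

[#6][CX3](=O)[#6] describes a carbonyl carbon (no H) flanked by two carbons (a ketone).
(A) contains an acetyl/ketone group (-C(=O)CH3), which satisfies every atom and bond constraint.
(B) has a primary amide (-C(=O)NH2) but one neighbour of the carbonyl carbon is N, not C.
(C) has a methyl-ester group (-C(=O)OCH3) but one neighbour of the carbonyl carbon is O, not C.
(D) has a carboxylic acid group (-C(=O)OH) but one neighbour of the carbonyl carbon is O, not C.
So the answer is (A).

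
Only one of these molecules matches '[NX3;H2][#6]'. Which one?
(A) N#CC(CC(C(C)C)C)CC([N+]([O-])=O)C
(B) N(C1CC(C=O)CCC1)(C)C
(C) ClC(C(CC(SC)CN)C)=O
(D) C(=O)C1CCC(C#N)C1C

[NX3;H2][#6] describes a trivalent nitrogen with two H attached to carbon (a primary amine).
(A) has a nitro group (-[N+](=O)[O-]) but the nitrogen is [N+] with no H, not NX3H2.
(B) has a dimethylamino group (-N(CH3)2) but the nitrogen has H0, not H2.
(C) contains a primary amino group (-NH2), which satisfies every atom and bond constraint.
(D) has a nitrile (-C#N) but the nitrogen is NX1 (triple-bonded), not NX3 with two H.
So the answer is (C).

C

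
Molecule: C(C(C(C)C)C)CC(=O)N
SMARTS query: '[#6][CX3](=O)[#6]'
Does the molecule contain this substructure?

The pattern [#6][CX3](=O)[#6] describes a carbonyl carbon (no H) flanked by two carbons — a ketone.
The closest candidate here is a primary amide (-C(=O)NH2), but one neighbour of the carbonyl carbon is N, not C. No other fragment satisfies the full query, so there is no match.

No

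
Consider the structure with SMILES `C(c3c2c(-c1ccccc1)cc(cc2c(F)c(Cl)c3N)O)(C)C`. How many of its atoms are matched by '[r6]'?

The query [r6] means: r6 matches atoms in a six-membered ring.
Check the 23 heavy atoms by environment: 16× c (aromatic, in 6-ring) → match; 3× C (acyclic) → no; 1× Cl (acyclic) → no; 1× F (acyclic) → no; 1× O (acyclic) → no; 1× N (acyclic) → no.
That gives 16 matching atoms.

16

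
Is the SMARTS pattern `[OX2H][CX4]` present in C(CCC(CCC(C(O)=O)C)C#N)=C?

No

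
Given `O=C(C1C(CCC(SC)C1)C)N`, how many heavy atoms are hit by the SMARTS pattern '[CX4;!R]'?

2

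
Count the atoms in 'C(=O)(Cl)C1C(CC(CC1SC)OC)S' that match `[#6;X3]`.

1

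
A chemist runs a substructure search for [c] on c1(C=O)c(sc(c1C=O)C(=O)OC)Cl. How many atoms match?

Check the 14 heavy atoms by environment: 1× s (aromatic) → no; 4× c (aromatic) → match; 1× Cl → no; 4× C → no; 4× O → no.
That gives 4 matching atoms.

4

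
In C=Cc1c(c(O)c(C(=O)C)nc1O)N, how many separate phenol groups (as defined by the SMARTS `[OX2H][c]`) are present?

2

[OX2H][c] is the SMARTS for a phenol: a hydroxyl oxygen attached to an aromatic carbon.
The molecule carries 2 separate instances of a hydroxyl group (-OH) meeting every constraint; each maps to a distinct set of atoms, giving 2 matches.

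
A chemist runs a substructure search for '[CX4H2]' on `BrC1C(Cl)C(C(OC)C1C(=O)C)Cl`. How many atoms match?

0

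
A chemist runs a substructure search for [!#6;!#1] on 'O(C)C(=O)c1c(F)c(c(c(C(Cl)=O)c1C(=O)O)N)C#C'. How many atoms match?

8

The query [!#6;!#1] means: not carbon and not hydrogen — any heteroatom.
Check the 20 heavy atoms by environment: 6× c (aromatic) → no; 1× F → match; 6× C → no; 5× O → match; 1× Cl → match; 1× N → match.
Summing the matching environments: 1 + 5 + 1 + 1 = 8 matching atoms.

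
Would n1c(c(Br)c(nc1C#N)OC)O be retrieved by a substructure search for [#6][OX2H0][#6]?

The pattern [#6][OX2H0][#6] describes an aliphatic oxygen bridging two carbons with no H on the oxygen — an ether.
The molecule carries a methoxy ether (-OCH3), whose atoms satisfy every constraint of the query, so the pattern matches.

Yes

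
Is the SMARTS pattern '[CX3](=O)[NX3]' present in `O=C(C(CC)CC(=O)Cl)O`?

No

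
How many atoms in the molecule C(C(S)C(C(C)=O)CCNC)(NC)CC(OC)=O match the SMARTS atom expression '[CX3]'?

The query [CX3] means: C with X3: aliphatic carbon with exactly 3 total connections.
Check the 18 heavy atoms by environment: 10× C (X4) → no; 2× C (X3) → match; 2× O (X1) → no; 2× N (X3) → no; 1× S (X2) → no; 1× O (X2) → no.
That gives 2 matching atoms.

2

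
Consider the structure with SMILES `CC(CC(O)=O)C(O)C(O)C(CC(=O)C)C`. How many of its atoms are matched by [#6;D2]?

Check the 16 heavy atoms by environment: 2× C (D2) → match; 6× C (D3) → no; 3× C (D1) → no; 5× O (D1) → no.
That gives 2 matching atoms.

2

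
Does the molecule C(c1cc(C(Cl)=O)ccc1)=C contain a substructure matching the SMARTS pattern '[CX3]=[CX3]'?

Yes

The pattern [CX3]=[CX3] describes a non-aromatic C=C double bond between two sp2 carbons — an alkene.
The molecule carries a vinyl group (-CH=CH2), whose atoms satisfy every constraint of the query, so the pattern matches.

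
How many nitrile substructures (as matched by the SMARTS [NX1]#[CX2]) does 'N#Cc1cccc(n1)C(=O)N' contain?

1

[NX1]#[CX2] is the SMARTS for a nitrile: a nitrogen triple-bonded to a two-connected carbon.
Exactly one fragment in the molecule meets all constraints, giving 1 match.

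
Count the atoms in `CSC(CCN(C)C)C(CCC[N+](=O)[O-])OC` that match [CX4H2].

5

The query [CX4H2] means: sp3 carbon (X4) with exactly two hydrogens.
Check the 17 heavy atoms by environment: 5× C (H2, X4) → match; 2× C (H1, X4) → no; 1× N (H0, X3) → no; 4× C (H3, X4) → no; 1× N (charge +1, H0, X3) → no; 1× O (charge -1, H0, X1) → no; 1× O (H0, X1) → no; 1× S (H0, X2) → no; 1× O (H0, X2) → no.
That gives 5 matching atoms.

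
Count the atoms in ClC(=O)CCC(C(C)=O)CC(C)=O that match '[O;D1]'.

3

The query [O;D1] means: aliphatic oxygen bonded to exactly one heavy atom.
Check the 13 heavy atoms by environment: 3× C (D2) → no; 4× C (D3) → no; 3× O (D1) → match; 1× Cl (D1) → no; 2× C (D1) → no.
That gives 3 matching atoms.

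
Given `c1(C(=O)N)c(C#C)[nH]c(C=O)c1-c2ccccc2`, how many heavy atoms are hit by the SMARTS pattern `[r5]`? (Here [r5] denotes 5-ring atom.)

5

The query [r5] means: r5 matches atoms in a five-membered ring.
Check the 18 heavy atoms by environment: 1× n (aromatic, in 5-ring) → match; 4× c (aromatic, in 5-ring) → match; 4× C (acyclic) → no; 2× O (acyclic) → no; 6× c (aromatic, in 6-ring) → no; 1× N (acyclic) → no.
Summing the matching environments: 1 + 4 = 5 matching atoms.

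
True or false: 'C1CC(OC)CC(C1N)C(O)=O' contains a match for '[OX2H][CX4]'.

False

The pattern [OX2H][CX4] describes a hydroxyl oxygen bound to an sp3 (X4) carbon — an aliphatic alcohol.
The closest candidate here is a carboxylic acid group (-C(=O)OH), but the -OH is on a CX3 carbonyl carbon, not a CX4 carbon. No other fragment satisfies the full query, so there is no match.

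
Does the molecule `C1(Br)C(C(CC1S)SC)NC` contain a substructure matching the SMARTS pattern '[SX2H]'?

Yes

The pattern [SX2H] describes an aliphatic sulfur with two connections, one being H — a thiol.
The molecule carries a thiol (-SH), whose atoms satisfy every constraint of the query, so the pattern matches.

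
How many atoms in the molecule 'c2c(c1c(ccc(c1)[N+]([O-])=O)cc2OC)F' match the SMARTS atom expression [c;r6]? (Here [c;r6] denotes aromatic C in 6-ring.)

10

Check the 16 heavy atoms by environment: 10× c (aromatic, in 6-ring) → match; 1× N (charge +1, acyclic) → no; 1× O (charge -1, acyclic) → no; 2× O (acyclic) → no; 1× F (acyclic) → no; 1× C (acyclic) → no.
That gives 10 matching atoms.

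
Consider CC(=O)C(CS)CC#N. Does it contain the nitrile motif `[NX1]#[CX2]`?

Yes

The pattern [NX1]#[CX2] describes a nitrogen triple-bonded to a two-connected carbon — a nitrile.
The molecule carries a nitrile (-C#N), whose atoms satisfy every constraint of the query, so the pattern matches.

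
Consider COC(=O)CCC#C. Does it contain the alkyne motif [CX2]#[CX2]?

Yes

The pattern [CX2]#[CX2] describes a carbon-carbon triple bond — an alkyne.
The molecule carries an ethynyl group (-C#CH), whose atoms satisfy every constraint of the query, so the pattern matches.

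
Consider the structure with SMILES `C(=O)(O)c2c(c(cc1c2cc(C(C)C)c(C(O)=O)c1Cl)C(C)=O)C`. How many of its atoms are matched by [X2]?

Check the 24 heavy atoms by environment: 10× c (aromatic, X3) → no; 5× C (X4) → no; 3× C (X3) → no; 3× O (X1) → no; 2× O (X2) → match; 1× Cl (X1) → no.
That gives 2 matching atoms.

2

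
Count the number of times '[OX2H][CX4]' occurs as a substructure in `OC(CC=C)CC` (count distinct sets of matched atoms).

[OX2H][CX4] is the SMARTS for an aliphatic alcohol: a hydroxyl oxygen bound to an sp3 (X4) carbon.
Exactly one fragment in the molecule meets all constraints, giving 1 match.

1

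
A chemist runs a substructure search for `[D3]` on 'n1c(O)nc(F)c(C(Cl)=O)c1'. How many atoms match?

4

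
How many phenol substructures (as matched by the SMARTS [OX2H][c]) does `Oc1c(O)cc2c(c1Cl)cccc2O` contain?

[OX2H][c] is the SMARTS for a phenol: a hydroxyl oxygen attached to an aromatic carbon.
The molecule carries 3 separate instances of a hydroxyl group (-OH) meeting every constraint; each maps to a distinct set of atoms, giving 3 matches.

3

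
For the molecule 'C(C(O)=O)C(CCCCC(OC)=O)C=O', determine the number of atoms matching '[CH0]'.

The query [CH0] means: aliphatic carbon with no attached hydrogen.
Check the 15 heavy atoms by environment: 5× C (H2) → no; 2× C (H1) → no; 2× C (H0) → match; 4× O (H0) → no; 1× O (H1) → no; 1× C (H3) → no.
That gives 2 matching atoms.

2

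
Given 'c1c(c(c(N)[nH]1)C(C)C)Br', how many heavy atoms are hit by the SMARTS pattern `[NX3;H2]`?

1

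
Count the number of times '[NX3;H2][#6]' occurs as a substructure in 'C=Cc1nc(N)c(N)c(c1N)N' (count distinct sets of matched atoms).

[NX3;H2][#6] is the SMARTS for a primary amine: a trivalent nitrogen with two H attached to carbon.
The molecule carries 4 separate instances of a primary amino group (-NH2) meeting every constraint; each maps to a distinct set of atoms, giving 4 matches.

4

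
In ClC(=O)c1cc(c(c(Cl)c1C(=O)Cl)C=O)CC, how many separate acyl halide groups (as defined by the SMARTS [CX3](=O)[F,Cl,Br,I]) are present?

[CX3](=O)[F,Cl,Br,I] is the SMARTS for an acyl halide: a carbonyl carbon bonded to a halogen.
The molecule carries 2 separate instances of an acyl chloride (-C(=O)Cl) meeting every constraint; each maps to a distinct set of atoms, giving 2 matches.

2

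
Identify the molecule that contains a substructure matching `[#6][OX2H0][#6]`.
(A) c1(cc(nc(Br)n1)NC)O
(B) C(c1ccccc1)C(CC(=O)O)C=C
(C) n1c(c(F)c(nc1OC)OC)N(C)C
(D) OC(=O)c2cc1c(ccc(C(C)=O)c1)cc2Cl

[#6][OX2H0][#6] describes an aliphatic oxygen bridging two carbons with no H on the oxygen (an ether).
(A) has a hydroxyl group (-OH) but the oxygen has H1, not H0 bridging two carbons.
(B) has a carboxylic acid group (-C(=O)OH) but the -OH oxygen has H1; the =O is OX1, not OX2.
(C) contains a methoxy ether (-OCH3), which satisfies every atom and bond constraint.
(D) has a carboxylic acid group (-C(=O)OH) but the -OH oxygen has H1; the =O is OX1, not OX2.
So the answer is (C).

C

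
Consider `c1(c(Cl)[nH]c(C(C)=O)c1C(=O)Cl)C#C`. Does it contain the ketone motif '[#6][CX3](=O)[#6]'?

Yes

The pattern [#6][CX3](=O)[#6] describes a carbonyl carbon (no H) flanked by two carbons — a ketone.
The molecule carries an acetyl/ketone group (-C(=O)CH3), whose atoms satisfy every constraint of the query, so the pattern matches.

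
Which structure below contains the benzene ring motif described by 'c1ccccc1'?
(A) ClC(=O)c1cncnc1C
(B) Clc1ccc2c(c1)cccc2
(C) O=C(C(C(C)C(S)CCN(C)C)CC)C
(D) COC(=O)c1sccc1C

c1ccccc1 describes six aromatic carbons in a ring (a benzene ring).
(A) has a methyl group (-CH3) but no six-membered all-carbon aromatic ring is present.
(B) contains the required atom environment, so the pattern matches.
(C) has a methyl group (-CH3) but no six-membered all-carbon aromatic ring is present.
(D) has a methyl group (-CH3) but no six-membered all-carbon aromatic ring is present.
So the answer is (B).

B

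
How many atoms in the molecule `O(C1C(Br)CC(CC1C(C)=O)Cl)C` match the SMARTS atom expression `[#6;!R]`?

Check the 13 heavy atoms by environment: 6× C (in 6-ring) → no; 3× C (acyclic) → match; 2× O (acyclic) → no; 1× Br (acyclic) → no; 1× Cl (acyclic) → no.
That gives 3 matching atoms.

3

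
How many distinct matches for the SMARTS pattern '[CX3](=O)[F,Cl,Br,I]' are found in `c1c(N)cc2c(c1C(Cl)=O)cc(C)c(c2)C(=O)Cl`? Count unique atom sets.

2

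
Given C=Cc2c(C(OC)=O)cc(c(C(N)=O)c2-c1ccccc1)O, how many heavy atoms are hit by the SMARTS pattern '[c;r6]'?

12

Check the 22 heavy atoms by environment: 12× c (aromatic, in 6-ring) → match; 5× C (acyclic) → no; 4× O (acyclic) → no; 1× N (acyclic) → no.
That gives 12 matching atoms.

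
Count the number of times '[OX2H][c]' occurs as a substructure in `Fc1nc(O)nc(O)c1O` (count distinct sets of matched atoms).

[OX2H][c] is the SMARTS for a phenol: a hydroxyl oxygen attached to an aromatic carbon.
The molecule carries 3 separate instances of a hydroxyl group (-OH) meeting every constraint; each maps to a distinct set of atoms, giving 3 matches.

3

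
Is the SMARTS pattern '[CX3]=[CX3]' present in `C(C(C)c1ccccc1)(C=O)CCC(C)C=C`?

Yes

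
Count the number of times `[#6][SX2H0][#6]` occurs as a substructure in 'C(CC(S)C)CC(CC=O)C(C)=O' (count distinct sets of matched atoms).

0

[#6][SX2H0][#6] is the SMARTS for a thioether: an aliphatic sulfur bridging two carbons with no H on the sulfur.
The molecule has a thiol (-SH), but the sulfur has H1, not H0 bridging two carbons; nothing else fits, so there are 0 matches.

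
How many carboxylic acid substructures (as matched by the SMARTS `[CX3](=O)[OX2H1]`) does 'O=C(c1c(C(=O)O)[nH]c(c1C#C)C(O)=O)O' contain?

3

[CX3](=O)[OX2H1] is the SMARTS for a carboxylic acid: an sp2 carbon double-bonded to O and single-bonded to an -OH oxygen.
The molecule carries 3 separate instances of a carboxylic acid group (-C(=O)OH) meeting every constraint; each maps to a distinct set of atoms, giving 3 matches.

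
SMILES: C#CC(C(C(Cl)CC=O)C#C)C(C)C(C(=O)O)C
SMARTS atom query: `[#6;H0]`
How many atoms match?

3

The query [#6;H0] means: any carbon with no attached hydrogen.
Check the 18 heavy atoms by environment: 1× C (H2) → no; 8× C (H1) → no; 2× C (H3) → no; 3× C (H0) → match; 2× O (H0) → no; 1× O (H1) → no; 1× Cl (H0) → no.
That gives 3 matching atoms.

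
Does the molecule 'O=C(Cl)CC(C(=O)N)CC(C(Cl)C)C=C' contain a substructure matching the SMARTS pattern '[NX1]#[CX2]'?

No

The pattern [NX1]#[CX2] describes a nitrogen triple-bonded to a two-connected carbon — a nitrile.
The closest candidate here is a primary amide (-C(=O)NH2), but the nitrogen is NX3, not NX1. No other fragment satisfies the full query, so there is no match.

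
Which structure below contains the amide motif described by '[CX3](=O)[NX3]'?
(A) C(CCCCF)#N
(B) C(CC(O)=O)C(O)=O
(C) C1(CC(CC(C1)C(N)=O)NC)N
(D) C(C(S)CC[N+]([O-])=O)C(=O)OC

[CX3](=O)[NX3] describes a carbonyl carbon bonded to a trivalent nitrogen (an amide).
(A) has a nitrile (-C#N) but the nitrile N is NX1 (triple-bonded), not NX3.
(B) has a carboxylic acid group (-C(=O)OH) but the carbonyl is bonded to O, not to an NX3 nitrogen.
(C) contains a primary amide (-C(=O)NH2), which satisfies every atom and bond constraint.
(D) has a methyl-ester group (-C(=O)OCH3) but the carbonyl is bonded to O, not to an NX3 nitrogen.
So the answer is (C).

C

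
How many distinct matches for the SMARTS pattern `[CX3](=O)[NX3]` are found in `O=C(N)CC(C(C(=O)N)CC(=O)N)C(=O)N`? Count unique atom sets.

4

[CX3](=O)[NX3] is the SMARTS for an amide: a carbonyl carbon bonded to a trivalent nitrogen.
The molecule carries 4 separate instances of a primary amide (-C(=O)NH2) meeting every constraint; each maps to a distinct set of atoms, giving 4 matches.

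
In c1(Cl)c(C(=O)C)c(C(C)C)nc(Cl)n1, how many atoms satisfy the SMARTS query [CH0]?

1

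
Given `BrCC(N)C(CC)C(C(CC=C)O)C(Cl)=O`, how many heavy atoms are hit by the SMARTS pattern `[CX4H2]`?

3

Check the 16 heavy atoms by environment: 3× C (H2, X4) → match; 4× C (H1, X4) → no; 1× C (H3, X4) → no; 1× C (H0, X3) → no; 1× O (H0, X1) → no; 1× Cl (H0, X1) → no; 1× Br (H0, X1) → no; 1× C (H1, X3) → no; 1× C (H2, X3) → no; 1× N (H2, X3) → no; 1× O (H1, X2) → no.
That gives 3 matching atoms.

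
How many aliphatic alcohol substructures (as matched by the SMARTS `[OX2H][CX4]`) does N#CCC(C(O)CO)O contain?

[OX2H][CX4] is the SMARTS for an aliphatic alcohol: a hydroxyl oxygen bound to an sp3 (X4) carbon.
The molecule carries 3 separate instances of a hydroxyl group (-OH) meeting every constraint; each maps to a distinct set of atoms, giving 3 matches.

3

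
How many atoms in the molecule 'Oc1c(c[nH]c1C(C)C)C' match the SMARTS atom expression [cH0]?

3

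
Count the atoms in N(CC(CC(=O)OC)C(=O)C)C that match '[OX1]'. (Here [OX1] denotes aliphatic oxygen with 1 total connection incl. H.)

The query [OX1] means: aliphatic oxygen with one total connection — typically a carbonyl =O or an oxide.
Check the 12 heavy atoms by environment: 6× C (X4) → no; 2× C (X3) → no; 2× O (X1) → match; 1× O (X2) → no; 1× N (X3) → no.
That gives 2 matching atoms.

2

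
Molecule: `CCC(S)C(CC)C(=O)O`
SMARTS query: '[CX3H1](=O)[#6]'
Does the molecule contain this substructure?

No

The pattern [CX3H1](=O)[#6] describes an sp2 carbon with one H, double-bonded to O and single-bonded to carbon — an aldehyde.
The closest candidate here is a carboxylic acid group (-C(=O)OH), but the carbonyl carbon has H0 and is bonded to O, not H1. No other fragment satisfies the full query, so there is no match.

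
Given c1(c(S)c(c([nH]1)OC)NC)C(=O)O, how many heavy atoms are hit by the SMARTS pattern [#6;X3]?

The query [#6;X3] means: any carbon (aromatic or not) with three total connections.
Check the 13 heavy atoms by environment: 1× n (aromatic, X3) → no; 4× c (aromatic, X3) → match; 2× O (X2) → no; 2× C (X4) → no; 1× N (X3) → no; 1× C (X3) → match; 1× O (X1) → no; 1× S (X2) → no.
Summing the matching environments: 4 + 1 = 5 matching atoms.

5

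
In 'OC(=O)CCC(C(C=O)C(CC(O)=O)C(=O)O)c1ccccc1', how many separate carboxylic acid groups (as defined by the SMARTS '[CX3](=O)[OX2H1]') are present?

[CX3](=O)[OX2H1] is the SMARTS for a carboxylic acid: an sp2 carbon double-bonded to O and single-bonded to an -OH oxygen.
The molecule carries 3 separate instances of a carboxylic acid group (-C(=O)OH) meeting every constraint; each maps to a distinct set of atoms, giving 3 matches.

3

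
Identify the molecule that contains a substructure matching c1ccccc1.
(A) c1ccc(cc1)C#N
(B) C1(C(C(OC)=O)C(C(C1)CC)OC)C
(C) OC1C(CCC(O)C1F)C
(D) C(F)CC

c1ccccc1 describes six aromatic carbons in a ring (a benzene ring).
(A) contains the required atom environment, so the pattern matches.
(B) has a methyl group (-CH3) but no six-membered all-carbon aromatic ring is present.
(C) has a methyl group (-CH3) but no six-membered all-carbon aromatic ring is present.
(D) has a methyl group (-CH3) but no six-membered all-carbon aromatic ring is present.
So the answer is (A).

A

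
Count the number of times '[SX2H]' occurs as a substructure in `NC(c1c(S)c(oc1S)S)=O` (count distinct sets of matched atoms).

3

[SX2H] is the SMARTS for a thiol: an aliphatic sulfur with two connections, one being H.
The molecule carries 3 separate instances of a thiol (-SH) meeting every constraint; each maps to a distinct set of atoms, giving 3 matches.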